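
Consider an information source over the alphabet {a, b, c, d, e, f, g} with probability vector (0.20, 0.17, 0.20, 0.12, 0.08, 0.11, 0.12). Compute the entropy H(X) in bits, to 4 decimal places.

H = −Σ pᵢ log₂ pᵢ.
−0.20·log₂(0.20) = 0.4644
−0.17·log₂(0.17) = 0.4346
−0.20·log₂(0.20) = 0.4644
−0.12·log₂(0.12) = 0.3671
−0.08·log₂(0.08) = 0.2915
−0.11·log₂(0.11) = 0.3503
−0.12·log₂(0.12) = 0.3671
Sum ≈ 2.7393 → 2.7393 bits.

2.7393 bits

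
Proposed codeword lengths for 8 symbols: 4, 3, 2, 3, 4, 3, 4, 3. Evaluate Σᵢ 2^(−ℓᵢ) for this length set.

0.9375

With common denominator 2^4 = 16: Σ 2^(−ℓᵢ) = 1/16 + 2/16 + 4/16 + 2/16 + 1/16 + 2/16 + 1/16 + 2/16 = 15/16 = 0.9375.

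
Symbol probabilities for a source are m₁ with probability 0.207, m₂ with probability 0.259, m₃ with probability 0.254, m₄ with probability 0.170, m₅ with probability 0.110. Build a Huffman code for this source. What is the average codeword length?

Repeatedly combine the two least-probable nodes; the expected code length is the sum of the merged weights.
merge 11/100 + 17/100 → 7/25
merge 207/1000 + 127/500 → 461/1000
merge 259/1000 + 7/25 → 539/1000
merge 461/1000 + 539/1000 → 1
L = 7/25 + 461/1000 + 539/1000 + 1 = 57/25 = 2.28 bits/symbol.

2.28 bits/symbol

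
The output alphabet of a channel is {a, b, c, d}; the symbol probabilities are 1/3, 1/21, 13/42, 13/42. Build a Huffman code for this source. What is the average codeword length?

2 bits/symbol

Repeatedly combine the two least-probable nodes; the expected code length is the sum of the merged weights.
merge 1/21 + 13/42 → 5/14
merge 13/42 + 1/3 → 9/14
merge 5/14 + 9/14 → 1
L = 5/14 + 9/14 + 1 = 2 bits/symbol.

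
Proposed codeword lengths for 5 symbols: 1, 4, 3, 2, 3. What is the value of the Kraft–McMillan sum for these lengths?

1.0625

With common denominator 2^4 = 16: Σ 2^(−ℓᵢ) = 8/16 + 1/16 + 2/16 + 4/16 + 2/16 = 17/16 = 1.0625.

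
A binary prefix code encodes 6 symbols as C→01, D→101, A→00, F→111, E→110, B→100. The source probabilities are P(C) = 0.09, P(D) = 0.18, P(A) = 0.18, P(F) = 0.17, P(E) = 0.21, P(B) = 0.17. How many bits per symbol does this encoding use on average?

L̄ = Σ pᵢ·ℓᵢ = 0.09·2 + 0.18·3 + 0.18·2 + 0.17·3 + 0.21·3 + 0.17·3 = 2.73 bits/symbol.

2.73 bits/symbol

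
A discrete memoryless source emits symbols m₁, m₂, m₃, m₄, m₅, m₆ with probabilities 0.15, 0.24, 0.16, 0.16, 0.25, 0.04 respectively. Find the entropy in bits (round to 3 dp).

2.436 bits

H = −Σ pᵢ log₂ pᵢ.
−0.15·log₂(0.15) = 0.4105
−0.24·log₂(0.24) = 0.4941
−0.16·log₂(0.16) = 0.4230
−0.16·log₂(0.16) = 0.4230
−0.25·log₂(0.25) = 0.5000
−0.04·log₂(0.04) = 0.1858
Sum ≈ 2.4365 → 2.436 bits.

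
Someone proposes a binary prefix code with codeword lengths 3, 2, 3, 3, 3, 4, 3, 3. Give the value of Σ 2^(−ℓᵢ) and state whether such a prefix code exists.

With common denominator 2^4 = 16: Σ 2^(−ℓᵢ) = 2/16 + 4/16 + 2/16 + 2/16 + 2/16 + 1/16 + 2/16 + 2/16 = 17/16 = 1.0625.
Kraft's inequality requires Σ ≤ 1; here Σ = 1.0625 > 1, so no such prefix code exists.

1.0625; no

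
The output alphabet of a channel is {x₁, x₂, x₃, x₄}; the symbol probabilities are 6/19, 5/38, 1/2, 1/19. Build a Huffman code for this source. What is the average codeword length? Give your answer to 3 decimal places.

1.684 bits/symbol

Repeatedly combine the two least-probable nodes; the expected code length is the sum of the merged weights.
merge 1/19 + 5/38 → 7/38
merge 7/38 + 6/19 → 1/2
merge 1/2 + 1/2 → 1
L = 7/38 + 1/2 + 1 = 32/19 ≈ 1.684 bits/symbol.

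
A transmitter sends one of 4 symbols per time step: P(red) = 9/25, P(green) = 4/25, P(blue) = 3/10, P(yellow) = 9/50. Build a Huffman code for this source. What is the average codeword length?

1.98 bits/symbol

Repeatedly combine the two least-probable nodes; the expected code length is the sum of the merged weights.
merge 4/25 + 9/50 → 17/50
merge 3/10 + 17/50 → 16/25
merge 9/25 + 16/25 → 1
L = 17/50 + 16/25 + 1 = 99/50 = 1.98 bits/symbol.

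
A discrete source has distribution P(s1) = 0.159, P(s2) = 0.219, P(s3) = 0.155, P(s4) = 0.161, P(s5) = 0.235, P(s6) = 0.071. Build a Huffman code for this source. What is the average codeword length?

2.546 bits/symbol

Repeatedly combine the two least-probable nodes; the expected code length is the sum of the merged weights.
merge 71/1000 + 31/200 → 113/500
merge 159/1000 + 161/1000 → 8/25
merge 219/1000 + 113/500 → 89/200
merge 47/200 + 8/25 → 111/200
merge 89/200 + 111/200 → 1
L = 113/500 + 8/25 + 89/200 + 111/200 + 1 = 1273/500 = 2.546 bits/symbol.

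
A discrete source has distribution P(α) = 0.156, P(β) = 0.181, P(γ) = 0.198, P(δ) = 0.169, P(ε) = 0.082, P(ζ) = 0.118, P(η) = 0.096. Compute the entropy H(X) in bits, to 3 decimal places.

2.745 bits

H = −Σ pᵢ log₂ pᵢ.
−0.156·log₂(0.156) = 0.4181
−0.181·log₂(0.181) = 0.4463
−0.198·log₂(0.198) = 0.4626
−0.169·log₂(0.169) = 0.4335
−0.082·log₂(0.082) = 0.2959
−0.118·log₂(0.118) = 0.3638
−0.096·log₂(0.096) = 0.3246
Sum ≈ 2.7448 → 2.745 bits.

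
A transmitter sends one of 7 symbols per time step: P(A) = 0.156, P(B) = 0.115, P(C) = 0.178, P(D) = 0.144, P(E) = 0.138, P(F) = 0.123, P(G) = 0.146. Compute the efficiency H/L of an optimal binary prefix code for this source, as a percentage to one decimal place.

99.0%

Entropy H = −Σ p log₂ p ≈ 2.7943 bits.
Huffman merges: 23/200+123/1000→119/500; 69/500+18/125→141/500; 73/500+39/250→151/500; 89/500+119/500→52/125; 141/500+151/500→73/125; 52/125+73/125→1. L = 1411/500 ≈ 2.8220.
Efficiency = H/L = 2.7943/2.8220 = 99.0%.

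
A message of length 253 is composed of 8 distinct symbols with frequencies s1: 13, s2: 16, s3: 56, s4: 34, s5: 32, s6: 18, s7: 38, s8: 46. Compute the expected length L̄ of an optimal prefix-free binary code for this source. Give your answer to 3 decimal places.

2.893 bits/symbol

Probabilities are the counts divided by 253.
Repeatedly combine the two least-probable nodes; the expected code length is the sum of the merged weights.
merge 13/253 + 16/253 → 29/253
merge 18/253 + 29/253 → 47/253
merge 32/253 + 34/253 → 6/23
merge 38/253 + 2/11 → 84/253
merge 47/253 + 56/253 → 103/253
merge 6/23 + 84/253 → 150/253
merge 103/253 + 150/253 → 1
L = 29/253 + 47/253 + 6/23 + 84/253 + 103/253 + 150/253 + 1 = 732/253 ≈ 2.893 bits/symbol.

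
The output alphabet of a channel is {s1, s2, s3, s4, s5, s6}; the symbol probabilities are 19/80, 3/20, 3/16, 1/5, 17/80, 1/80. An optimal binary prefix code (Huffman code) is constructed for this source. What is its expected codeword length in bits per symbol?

Repeatedly combine the two least-probable nodes; the expected code length is the sum of the merged weights.
merge 1/80 + 3/20 → 13/80
merge 13/80 + 3/16 → 7/20
merge 1/5 + 17/80 → 33/80
merge 19/80 + 7/20 → 47/80
merge 33/80 + 47/80 → 1
L = 13/80 + 7/20 + 33/80 + 47/80 + 1 = 201/80 = 2.5125 bits/symbol.

2.5125 bits/symbol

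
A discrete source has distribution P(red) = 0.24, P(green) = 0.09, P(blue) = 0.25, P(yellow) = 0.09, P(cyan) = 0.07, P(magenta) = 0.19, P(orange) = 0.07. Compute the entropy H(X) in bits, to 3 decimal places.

H = −Σ pᵢ log₂ pᵢ.
−0.24·log₂(0.24) = 0.4941
−0.09·log₂(0.09) = 0.3127
−0.25·log₂(0.25) = 0.5000
−0.09·log₂(0.09) = 0.3127
−0.07·log₂(0.07) = 0.2686
−0.19·log₂(0.19) = 0.4552
−0.07·log₂(0.07) = 0.2686
Sum ≈ 2.6118 → 2.612 bits.

2.612 bits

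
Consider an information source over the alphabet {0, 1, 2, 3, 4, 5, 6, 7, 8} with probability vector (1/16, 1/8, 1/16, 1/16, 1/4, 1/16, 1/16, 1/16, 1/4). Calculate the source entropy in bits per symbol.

Each probability is a power of 1/2, so log₂(1/p) is an integer.
H = Σ p·log₂(1/p) = 1/16·4 + 1/8·3 + 1/16·4 + 1/16·4 + 1/4·2 + 1/16·4 + 1/16·4 + 1/16·4 + 1/4·2 = 2.875 bits.

2.875 bits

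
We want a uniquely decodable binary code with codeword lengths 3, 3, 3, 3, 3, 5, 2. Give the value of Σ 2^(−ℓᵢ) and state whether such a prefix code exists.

0.90625; yes

With common denominator 2^5 = 32: Σ 2^(−ℓᵢ) = 4/32 + 4/32 + 4/32 + 4/32 + 4/32 + 1/32 + 8/32 = 29/32 = 0.90625.
Kraft's inequality requires Σ ≤ 1; here Σ = 0.90625 ≤ 1, so such a prefix code exists.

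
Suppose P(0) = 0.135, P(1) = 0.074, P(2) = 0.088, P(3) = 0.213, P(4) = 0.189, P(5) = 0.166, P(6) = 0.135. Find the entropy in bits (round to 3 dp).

H = −Σ pᵢ log₂ pᵢ.
−0.135·log₂(0.135) = 0.3900
−0.074·log₂(0.074) = 0.2780
−0.088·log₂(0.088) = 0.3086
−0.213·log₂(0.213) = 0.4752
−0.189·log₂(0.189) = 0.4543
−0.166·log₂(0.166) = 0.4301
−0.135·log₂(0.135) = 0.3900
Sum ≈ 2.7261 → 2.726 bits.

2.726 bits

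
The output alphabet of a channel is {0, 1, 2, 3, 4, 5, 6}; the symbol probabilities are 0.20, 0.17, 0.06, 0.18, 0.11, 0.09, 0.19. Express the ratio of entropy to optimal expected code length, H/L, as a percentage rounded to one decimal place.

98.0%

Entropy H = −Σ p log₂ p ≈ 2.7060 bits.
Huffman merges: 3/50+9/100→3/20; 11/100+3/20→13/50; 17/100+9/50→7/20; 19/100+1/5→39/100; 13/50+7/20→61/100; 39/100+61/100→1. L = 69/25 ≈ 2.7600.
Efficiency = H/L = 2.7060/2.7600 = 98.0%.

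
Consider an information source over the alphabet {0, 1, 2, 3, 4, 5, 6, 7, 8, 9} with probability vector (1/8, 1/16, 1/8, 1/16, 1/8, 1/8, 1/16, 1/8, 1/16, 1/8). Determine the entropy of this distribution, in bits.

Each probability is a power of 1/2, so log₂(1/p) is an integer.
H = Σ p·log₂(1/p) = 1/8·3 + 1/16·4 + 1/8·3 + 1/16·4 + 1/8·3 + 1/8·3 + 1/16·4 + 1/8·3 + 1/16·4 + 1/8·3 = 3.25 bits.

3.25 bits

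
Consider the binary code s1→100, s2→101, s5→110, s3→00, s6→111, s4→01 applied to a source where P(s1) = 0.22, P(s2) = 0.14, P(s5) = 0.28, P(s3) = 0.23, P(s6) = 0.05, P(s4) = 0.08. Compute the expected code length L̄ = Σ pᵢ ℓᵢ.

L̄ = Σ pᵢ·ℓᵢ = 0.22·3 + 0.14·3 + 0.28·3 + 0.23·2 + 0.05·3 + 0.08·2 = 2.69 bits/symbol.

2.69 bits/symbol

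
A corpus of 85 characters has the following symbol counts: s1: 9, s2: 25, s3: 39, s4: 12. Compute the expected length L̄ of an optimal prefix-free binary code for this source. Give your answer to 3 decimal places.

Probabilities are the counts divided by 85.
Repeatedly combine the two least-probable nodes; the expected code length is the sum of the merged weights.
merge 9/85 + 12/85 → 21/85
merge 21/85 + 5/17 → 46/85
merge 39/85 + 46/85 → 1
L = 21/85 + 46/85 + 1 = 152/85 ≈ 1.788 bits/symbol.

1.788 bits/symbol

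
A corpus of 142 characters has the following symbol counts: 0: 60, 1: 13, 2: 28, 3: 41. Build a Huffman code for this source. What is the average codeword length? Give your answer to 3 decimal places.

1.866 bits/symbol

Probabilities are the counts divided by 142.
Repeatedly combine the two least-probable nodes; the expected code length is the sum of the merged weights.
merge 13/142 + 14/71 → 41/142
merge 41/142 + 41/142 → 41/71
merge 30/71 + 41/71 → 1
L = 41/142 + 41/71 + 1 = 265/142 ≈ 1.866 bits/symbol.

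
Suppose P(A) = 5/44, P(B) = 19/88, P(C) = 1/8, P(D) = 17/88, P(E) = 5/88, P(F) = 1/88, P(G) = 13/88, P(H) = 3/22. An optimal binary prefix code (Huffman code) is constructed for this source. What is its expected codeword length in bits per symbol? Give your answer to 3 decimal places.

Repeatedly combine the two least-probable nodes; the expected code length is the sum of the merged weights.
merge 1/88 + 5/88 → 3/44
merge 3/44 + 5/44 → 2/11
merge 1/8 + 3/22 → 23/88
merge 13/88 + 2/11 → 29/88
merge 17/88 + 19/88 → 9/22
merge 23/88 + 29/88 → 13/22
merge 9/22 + 13/22 → 1
L = 3/44 + 2/11 + 23/88 + 29/88 + 9/22 + 13/22 + 1 = 125/44 ≈ 2.841 bits/symbol.

2.841 bits/symbol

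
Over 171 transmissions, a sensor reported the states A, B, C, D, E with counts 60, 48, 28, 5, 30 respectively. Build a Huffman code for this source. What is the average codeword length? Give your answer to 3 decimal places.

2.193 bits/symbol

Probabilities are the counts divided by 171.
Repeatedly combine the two least-probable nodes; the expected code length is the sum of the merged weights.
merge 5/171 + 28/171 → 11/57
merge 10/57 + 11/57 → 7/19
merge 16/57 + 20/57 → 12/19
merge 7/19 + 12/19 → 1
L = 11/57 + 7/19 + 12/19 + 1 = 125/57 ≈ 2.193 bits/symbol.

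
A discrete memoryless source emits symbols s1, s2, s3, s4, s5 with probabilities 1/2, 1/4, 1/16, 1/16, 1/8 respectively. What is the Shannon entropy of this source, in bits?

1.875 bits

Each probability is a power of 1/2, so log₂(1/p) is an integer.
H = Σ p·log₂(1/p) = 1/2·1 + 1/4·2 + 1/16·4 + 1/16·4 + 1/8·3 = 1.875 bits.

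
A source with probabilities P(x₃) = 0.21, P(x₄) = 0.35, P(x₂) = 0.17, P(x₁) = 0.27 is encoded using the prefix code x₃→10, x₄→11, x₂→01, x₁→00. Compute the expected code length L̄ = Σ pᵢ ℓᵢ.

L̄ = Σ pᵢ·ℓᵢ = 0.21·2 + 0.35·2 + 0.17·2 + 0.27·2 = 2 bits/symbol.

2 bits/symbol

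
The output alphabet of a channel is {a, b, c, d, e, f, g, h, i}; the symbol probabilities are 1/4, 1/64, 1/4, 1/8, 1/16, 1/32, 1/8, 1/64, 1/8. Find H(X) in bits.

Each probability is a power of 1/2, so log₂(1/p) is an integer.
H = Σ p·log₂(1/p) = 1/4·2 + 1/64·6 + 1/4·2 + 1/8·3 + 1/16·4 + 1/32·5 + 1/8·3 + 1/64·6 + 1/8·3 = 2.71875 bits.

2.71875 bits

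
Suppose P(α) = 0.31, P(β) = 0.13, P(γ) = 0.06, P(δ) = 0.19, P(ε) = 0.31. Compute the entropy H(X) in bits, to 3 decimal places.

2.129 bits

H = −Σ pᵢ log₂ pᵢ.
−0.31·log₂(0.31) = 0.5238
−0.13·log₂(0.13) = 0.3826
−0.06·log₂(0.06) = 0.2435
−0.19·log₂(0.19) = 0.4552
−0.31·log₂(0.31) = 0.5238
Sum ≈ 2.1290 → 2.129 bits.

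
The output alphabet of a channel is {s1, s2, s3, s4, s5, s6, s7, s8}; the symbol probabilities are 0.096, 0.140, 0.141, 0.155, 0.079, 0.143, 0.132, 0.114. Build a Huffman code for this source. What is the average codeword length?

Repeatedly combine the two least-probable nodes; the expected code length is the sum of the merged weights.
merge 79/1000 + 12/125 → 7/40
merge 57/500 + 33/250 → 123/500
merge 7/50 + 141/1000 → 281/1000
merge 143/1000 + 31/200 → 149/500
merge 7/40 + 123/500 → 421/1000
merge 281/1000 + 149/500 → 579/1000
merge 421/1000 + 579/1000 → 1
L = 7/40 + 123/500 + 281/1000 + 149/500 + 421/1000 + 579/1000 + 1 = 3 bits/symbol.

3 bits/symbol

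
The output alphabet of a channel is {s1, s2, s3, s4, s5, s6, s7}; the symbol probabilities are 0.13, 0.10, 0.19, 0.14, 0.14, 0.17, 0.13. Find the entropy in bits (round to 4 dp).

H = −Σ pᵢ log₂ pᵢ.
−0.13·log₂(0.13) = 0.3826
−0.10·log₂(0.10) = 0.3322
−0.19·log₂(0.19) = 0.4552
−0.14·log₂(0.14) = 0.3971
−0.14·log₂(0.14) = 0.3971
−0.17·log₂(0.17) = 0.4346
−0.13·log₂(0.13) = 0.3826
Sum ≈ 2.7815 → 2.7815 bits.

2.7815 bits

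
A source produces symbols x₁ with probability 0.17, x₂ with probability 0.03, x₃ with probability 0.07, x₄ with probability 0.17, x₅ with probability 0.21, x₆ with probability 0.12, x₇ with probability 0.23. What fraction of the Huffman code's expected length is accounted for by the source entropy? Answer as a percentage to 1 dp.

Entropy H = −Σ p log₂ p ≈ 2.6171 bits.
Huffman merges: 3/100+7/100→1/10; 1/10+3/25→11/50; 17/100+17/100→17/50; 21/100+11/50→43/100; 23/100+17/50→57/100; 43/100+57/100→1. L = 133/50 ≈ 2.6600.
Efficiency = H/L = 2.6171/2.6600 = 98.4%.

98.4%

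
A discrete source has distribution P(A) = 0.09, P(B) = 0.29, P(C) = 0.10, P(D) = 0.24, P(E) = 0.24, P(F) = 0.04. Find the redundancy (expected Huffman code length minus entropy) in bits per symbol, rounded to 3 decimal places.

Entropy H = −Σ p log₂ p ≈ 2.3368 bits.
Huffman merges: 1/25+9/100→13/100; 1/10+13/100→23/100; 23/100+6/25→47/100; 6/25+29/100→53/100; 47/100+53/100→1. L = 59/25 ≈ 2.3600.
L − H = 2.3600 − 2.3368 = 0.023 bits.

0.023 bits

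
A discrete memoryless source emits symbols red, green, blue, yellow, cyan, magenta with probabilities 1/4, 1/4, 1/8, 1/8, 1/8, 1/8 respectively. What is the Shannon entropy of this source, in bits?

2.5 bits

Each probability is a power of 1/2, so log₂(1/p) is an integer.
H = Σ p·log₂(1/p) = 1/4·2 + 1/4·2 + 1/8·3 + 1/8·3 + 1/8·3 + 1/8·3 = 2.5 bits.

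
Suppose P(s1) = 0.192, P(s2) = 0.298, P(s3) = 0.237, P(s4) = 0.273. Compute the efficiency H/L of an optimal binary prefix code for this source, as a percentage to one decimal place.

Entropy H = −Σ p log₂ p ≈ 1.9812 bits.
Huffman merges: 24/125+237/1000→429/1000; 273/1000+149/500→571/1000; 429/1000+571/1000→1. L = 2 ≈ 2.0000.
Efficiency = H/L = 1.9812/2.0000 = 99.1%.

99.1%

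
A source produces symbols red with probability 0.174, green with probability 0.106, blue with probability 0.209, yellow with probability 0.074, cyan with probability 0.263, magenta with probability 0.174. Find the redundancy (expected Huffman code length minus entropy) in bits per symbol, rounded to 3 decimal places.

Entropy H = −Σ p log₂ p ≈ 2.4779 bits.
Huffman merges: 37/500+53/500→9/50; 87/500+87/500→87/250; 9/50+209/1000→389/1000; 263/1000+87/250→611/1000; 389/1000+611/1000→1. L = 316/125 ≈ 2.5280.
L − H = 2.5280 − 2.4779 = 0.050 bits.

0.050 bits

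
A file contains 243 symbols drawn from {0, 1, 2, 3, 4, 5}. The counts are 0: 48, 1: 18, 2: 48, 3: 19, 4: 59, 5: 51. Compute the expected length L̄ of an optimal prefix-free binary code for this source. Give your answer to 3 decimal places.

Probabilities are the counts divided by 243.
Repeatedly combine the two least-probable nodes; the expected code length is the sum of the merged weights.
merge 2/27 + 19/243 → 37/243
merge 37/243 + 16/81 → 85/243
merge 16/81 + 17/81 → 11/27
merge 59/243 + 85/243 → 16/27
merge 11/27 + 16/27 → 1
L = 37/243 + 85/243 + 11/27 + 16/27 + 1 = 608/243 ≈ 2.502 bits/symbol.

2.502 bits/symbol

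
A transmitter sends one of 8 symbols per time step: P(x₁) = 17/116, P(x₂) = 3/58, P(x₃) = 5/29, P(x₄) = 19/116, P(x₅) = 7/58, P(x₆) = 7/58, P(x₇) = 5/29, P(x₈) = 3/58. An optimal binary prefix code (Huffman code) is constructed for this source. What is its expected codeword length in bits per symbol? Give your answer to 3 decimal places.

2.931 bits/symbol

Repeatedly combine the two least-probable nodes; the expected code length is the sum of the merged weights.
merge 3/58 + 3/58 → 3/29
merge 3/29 + 7/58 → 13/58
merge 7/58 + 17/116 → 31/116
merge 19/116 + 5/29 → 39/116
merge 5/29 + 13/58 → 23/58
merge 31/116 + 39/116 → 35/58
merge 23/58 + 35/58 → 1
L = 3/29 + 13/58 + 31/116 + 39/116 + 23/58 + 35/58 + 1 = 85/29 ≈ 2.931 bits/symbol.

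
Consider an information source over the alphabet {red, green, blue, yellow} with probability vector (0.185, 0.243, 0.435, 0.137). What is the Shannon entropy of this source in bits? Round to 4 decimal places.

H = −Σ pᵢ log₂ pᵢ.
−0.185·log₂(0.185) = 0.4504
−0.243·log₂(0.243) = 0.4960
−0.435·log₂(0.435) = 0.5224
−0.137·log₂(0.137) = 0.3929
Sum ≈ 1.8616 → 1.8616 bits.

1.8616 bits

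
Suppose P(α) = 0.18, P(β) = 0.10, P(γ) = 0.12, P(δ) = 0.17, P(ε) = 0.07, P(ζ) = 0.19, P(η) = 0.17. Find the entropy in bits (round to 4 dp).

H = −Σ pᵢ log₂ pᵢ.
−0.18·log₂(0.18) = 0.4453
−0.10·log₂(0.10) = 0.3322
−0.12·log₂(0.12) = 0.3671
−0.17·log₂(0.17) = 0.4346
−0.07·log₂(0.07) = 0.2686
−0.19·log₂(0.19) = 0.4552
−0.17·log₂(0.17) = 0.4346
Sum ≈ 2.7375 → 2.7375 bits.

2.7375 bits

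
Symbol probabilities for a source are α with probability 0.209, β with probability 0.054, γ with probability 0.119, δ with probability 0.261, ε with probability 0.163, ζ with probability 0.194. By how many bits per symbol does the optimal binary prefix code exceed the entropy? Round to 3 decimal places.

0.053 bits

Entropy H = −Σ p log₂ p ≈ 2.4562 bits.
Huffman merges: 27/500+119/1000→173/1000; 163/1000+173/1000→42/125; 97/500+209/1000→403/1000; 261/1000+42/125→597/1000; 403/1000+597/1000→1. L = 2509/1000 ≈ 2.5090.
L − H = 2.5090 − 2.4562 = 0.053 bits.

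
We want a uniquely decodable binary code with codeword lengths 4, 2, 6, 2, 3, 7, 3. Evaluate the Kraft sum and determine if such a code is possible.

0.8359375; yes

With common denominator 2^7 = 128: Σ 2^(−ℓᵢ) = 8/128 + 32/128 + 2/128 + 32/128 + 16/128 + 1/128 + 16/128 = 107/128 = 0.8359375.
Kraft's inequality requires Σ ≤ 1; here Σ = 0.8359375 ≤ 1, so such a prefix code exists.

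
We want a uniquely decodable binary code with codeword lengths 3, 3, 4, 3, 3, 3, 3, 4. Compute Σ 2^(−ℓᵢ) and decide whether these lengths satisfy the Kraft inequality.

0.875; yes

With common denominator 2^4 = 16: Σ 2^(−ℓᵢ) = 2/16 + 2/16 + 1/16 + 2/16 + 2/16 + 2/16 + 2/16 + 1/16 = 14/16 = 0.875.
Kraft's inequality requires Σ ≤ 1; here Σ = 0.875 ≤ 1, so such a prefix code exists.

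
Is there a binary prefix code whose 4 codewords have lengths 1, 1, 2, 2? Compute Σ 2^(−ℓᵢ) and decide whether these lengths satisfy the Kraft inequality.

1.5; no

With common denominator 2^2 = 4: Σ 2^(−ℓᵢ) = 2/4 + 2/4 + 1/4 + 1/4 = 6/4 = 1.5.
Kraft's inequality requires Σ ≤ 1; here Σ = 1.5 > 1, so no such prefix code exists.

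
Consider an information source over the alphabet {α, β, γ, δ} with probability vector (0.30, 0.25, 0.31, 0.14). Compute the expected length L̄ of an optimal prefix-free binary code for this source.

2 bits/symbol

Repeatedly combine the two least-probable nodes; the expected code length is the sum of the merged weights.
merge 7/50 + 1/4 → 39/100
merge 3/10 + 31/100 → 61/100
merge 39/100 + 61/100 → 1
L = 39/100 + 61/100 + 1 = 2 bits/symbol.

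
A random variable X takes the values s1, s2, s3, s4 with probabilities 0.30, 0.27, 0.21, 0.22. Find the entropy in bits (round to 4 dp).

H = −Σ pᵢ log₂ pᵢ.
−0.30·log₂(0.30) = 0.5211
−0.27·log₂(0.27) = 0.5100
−0.21·log₂(0.21) = 0.4728
−0.22·log₂(0.22) = 0.4806
Sum ≈ 1.9845 → 1.9845 bits.

1.9845 bits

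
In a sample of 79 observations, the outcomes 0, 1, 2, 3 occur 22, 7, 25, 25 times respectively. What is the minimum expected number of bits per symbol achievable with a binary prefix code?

Probabilities are the counts divided by 79.
Repeatedly combine the two least-probable nodes; the expected code length is the sum of the merged weights.
merge 7/79 + 22/79 → 29/79
merge 25/79 + 25/79 → 50/79
merge 29/79 + 50/79 → 1
L = 29/79 + 50/79 + 1 = 2 bits/symbol.

2 bits/symbol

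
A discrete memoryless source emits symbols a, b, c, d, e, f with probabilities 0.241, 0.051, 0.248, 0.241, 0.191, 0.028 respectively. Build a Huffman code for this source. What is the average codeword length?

Repeatedly combine the two least-probable nodes; the expected code length is the sum of the merged weights.
merge 7/250 + 51/1000 → 79/1000
merge 79/1000 + 191/1000 → 27/100
merge 241/1000 + 241/1000 → 241/500
merge 31/125 + 27/100 → 259/500
merge 241/500 + 259/500 → 1
L = 79/1000 + 27/100 + 241/500 + 259/500 + 1 = 2349/1000 = 2.349 bits/symbol.

2.349 bits/symbol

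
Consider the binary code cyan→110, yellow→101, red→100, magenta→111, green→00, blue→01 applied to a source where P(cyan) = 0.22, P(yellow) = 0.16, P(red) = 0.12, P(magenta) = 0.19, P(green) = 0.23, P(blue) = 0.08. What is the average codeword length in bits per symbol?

2.69 bits/symbol

L̄ = Σ pᵢ·ℓᵢ = 0.22·3 + 0.16·3 + 0.12·3 + 0.19·3 + 0.23·2 + 0.08·2 = 2.69 bits/symbol.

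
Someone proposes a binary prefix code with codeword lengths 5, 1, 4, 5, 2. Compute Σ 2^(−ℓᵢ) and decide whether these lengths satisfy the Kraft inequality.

0.875; yes

With common denominator 2^5 = 32: Σ 2^(−ℓᵢ) = 1/32 + 16/32 + 2/32 + 1/32 + 8/32 = 28/32 = 0.875.
Kraft's inequality requires Σ ≤ 1; here Σ = 0.875 ≤ 1, so such a prefix code exists.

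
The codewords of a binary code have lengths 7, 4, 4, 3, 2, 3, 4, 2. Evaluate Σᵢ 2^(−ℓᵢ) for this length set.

With common denominator 2^7 = 128: Σ 2^(−ℓᵢ) = 1/128 + 8/128 + 8/128 + 16/128 + 32/128 + 16/128 + 8/128 + 32/128 = 121/128 = 0.9453125.

0.9453125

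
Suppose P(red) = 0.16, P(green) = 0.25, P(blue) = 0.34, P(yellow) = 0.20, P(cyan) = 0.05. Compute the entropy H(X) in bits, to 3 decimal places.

2.133 bits

H = −Σ pᵢ log₂ pᵢ.
−0.16·log₂(0.16) = 0.4230
−0.25·log₂(0.25) = 0.5000
−0.34·log₂(0.34) = 0.5292
−0.20·log₂(0.20) = 0.4644
−0.05·log₂(0.05) = 0.2161
Sum ≈ 2.1327 → 2.133 bits.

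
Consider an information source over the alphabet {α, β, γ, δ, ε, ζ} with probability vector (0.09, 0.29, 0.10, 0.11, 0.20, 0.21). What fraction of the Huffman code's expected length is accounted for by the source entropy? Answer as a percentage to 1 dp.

98.4%

Entropy H = −Σ p log₂ p ≈ 2.4502 bits.
Huffman merges: 9/100+1/10→19/100; 11/100+19/100→3/10; 1/5+21/100→41/100; 29/100+3/10→59/100; 41/100+59/100→1. L = 249/100 ≈ 2.4900.
Efficiency = H/L = 2.4502/2.4900 = 98.4%.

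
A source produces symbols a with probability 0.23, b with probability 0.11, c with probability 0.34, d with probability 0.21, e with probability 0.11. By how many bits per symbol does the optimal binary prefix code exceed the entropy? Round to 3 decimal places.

0.030 bits

Entropy H = −Σ p log₂ p ≈ 2.1902 bits.
Huffman merges: 11/100+11/100→11/50; 21/100+11/50→43/100; 23/100+17/50→57/100; 43/100+57/100→1. L = 111/50 ≈ 2.2200.
L − H = 2.2200 − 2.1902 = 0.030 bits.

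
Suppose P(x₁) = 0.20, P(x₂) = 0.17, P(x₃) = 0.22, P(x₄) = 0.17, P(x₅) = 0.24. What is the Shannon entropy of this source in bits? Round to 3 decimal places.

H = −Σ pᵢ log₂ pᵢ.
−0.20·log₂(0.20) = 0.4644
−0.17·log₂(0.17) = 0.4346
−0.22·log₂(0.22) = 0.4806
−0.17·log₂(0.17) = 0.4346
−0.24·log₂(0.24) = 0.4941
Sum ≈ 2.3083 → 2.308 bits.

2.308 bits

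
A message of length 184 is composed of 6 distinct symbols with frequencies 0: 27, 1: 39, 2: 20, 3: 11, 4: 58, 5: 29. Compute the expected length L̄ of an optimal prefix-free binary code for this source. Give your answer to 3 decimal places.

2.473 bits/symbol

Probabilities are the counts divided by 184.
Repeatedly combine the two least-probable nodes; the expected code length is the sum of the merged weights.
merge 11/184 + 5/46 → 31/184
merge 27/184 + 29/184 → 7/23
merge 31/184 + 39/184 → 35/92
merge 7/23 + 29/92 → 57/92
merge 35/92 + 57/92 → 1
L = 31/184 + 7/23 + 35/92 + 57/92 + 1 = 455/184 ≈ 2.473 bits/symbol.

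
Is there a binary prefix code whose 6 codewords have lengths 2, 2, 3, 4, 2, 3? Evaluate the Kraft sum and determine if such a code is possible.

With common denominator 2^4 = 16: Σ 2^(−ℓᵢ) = 4/16 + 4/16 + 2/16 + 1/16 + 4/16 + 2/16 = 17/16 = 1.0625.
Kraft's inequality requires Σ ≤ 1; here Σ = 1.0625 > 1, so no such prefix code exists.

1.0625; no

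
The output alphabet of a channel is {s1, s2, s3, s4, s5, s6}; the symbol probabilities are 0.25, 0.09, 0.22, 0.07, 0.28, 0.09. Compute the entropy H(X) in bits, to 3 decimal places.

H = −Σ pᵢ log₂ pᵢ.
−0.25·log₂(0.25) = 0.5000
−0.09·log₂(0.09) = 0.3127
−0.22·log₂(0.22) = 0.4806
−0.07·log₂(0.07) = 0.2686
−0.28·log₂(0.28) = 0.5142
−0.09·log₂(0.09) = 0.3127
Sum ≈ 2.3887 → 2.389 bits.

2.389 bits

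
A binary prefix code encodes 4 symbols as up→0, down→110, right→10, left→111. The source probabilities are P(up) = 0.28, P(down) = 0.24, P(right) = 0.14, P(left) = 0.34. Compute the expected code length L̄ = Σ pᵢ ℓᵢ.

L̄ = Σ pᵢ·ℓᵢ = 0.28·1 + 0.24·3 + 0.14·2 + 0.34·3 = 2.3 bits/symbol.

2.3 bits/symbol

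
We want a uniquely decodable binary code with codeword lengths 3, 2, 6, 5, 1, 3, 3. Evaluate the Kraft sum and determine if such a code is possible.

With common denominator 2^6 = 64: Σ 2^(−ℓᵢ) = 8/64 + 16/64 + 1/64 + 2/64 + 32/64 + 8/64 + 8/64 = 75/64 = 1.171875.
Kraft's inequality requires Σ ≤ 1; here Σ = 1.171875 > 1, so no such prefix code exists.

1.171875; no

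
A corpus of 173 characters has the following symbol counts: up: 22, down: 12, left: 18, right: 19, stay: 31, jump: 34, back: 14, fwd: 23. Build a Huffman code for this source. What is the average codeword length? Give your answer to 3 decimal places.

2.954 bits/symbol

Probabilities are the counts divided by 173.
Repeatedly combine the two least-probable nodes; the expected code length is the sum of the merged weights.
merge 12/173 + 14/173 → 26/173
merge 18/173 + 19/173 → 37/173
merge 22/173 + 23/173 → 45/173
merge 26/173 + 31/173 → 57/173
merge 34/173 + 37/173 → 71/173
merge 45/173 + 57/173 → 102/173
merge 71/173 + 102/173 → 1
L = 26/173 + 37/173 + 45/173 + 57/173 + 71/173 + 102/173 + 1 = 511/173 ≈ 2.954 bits/symbol.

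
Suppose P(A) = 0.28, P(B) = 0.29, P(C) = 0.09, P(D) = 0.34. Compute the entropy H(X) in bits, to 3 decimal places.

1.874 bits

H = −Σ pᵢ log₂ pᵢ.
−0.28·log₂(0.28) = 0.5142
−0.29·log₂(0.29) = 0.5179
−0.09·log₂(0.09) = 0.3127
−0.34·log₂(0.34) = 0.5292
Sum ≈ 1.8740 → 1.874 bits.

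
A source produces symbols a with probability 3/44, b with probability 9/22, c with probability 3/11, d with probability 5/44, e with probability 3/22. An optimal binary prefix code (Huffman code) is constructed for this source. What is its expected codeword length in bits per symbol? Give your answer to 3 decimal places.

Repeatedly combine the two least-probable nodes; the expected code length is the sum of the merged weights.
merge 3/44 + 5/44 → 2/11
merge 3/22 + 2/11 → 7/22
merge 3/11 + 7/22 → 13/22
merge 9/22 + 13/22 → 1
L = 2/11 + 7/22 + 13/22 + 1 = 23/11 ≈ 2.091 bits/symbol.

2.091 bits/symbol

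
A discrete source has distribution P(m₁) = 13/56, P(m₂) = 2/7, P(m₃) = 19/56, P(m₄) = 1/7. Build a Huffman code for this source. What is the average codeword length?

2 bits/symbol

Repeatedly combine the two least-probable nodes; the expected code length is the sum of the merged weights.
merge 1/7 + 13/56 → 3/8
merge 2/7 + 19/56 → 5/8
merge 3/8 + 5/8 → 1
L = 3/8 + 5/8 + 1 = 2 bits/symbol.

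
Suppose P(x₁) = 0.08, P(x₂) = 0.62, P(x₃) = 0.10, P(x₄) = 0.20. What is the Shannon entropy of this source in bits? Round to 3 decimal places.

H = −Σ pᵢ log₂ pᵢ.
−0.08·log₂(0.08) = 0.2915
−0.62·log₂(0.62) = 0.4276
−0.10·log₂(0.10) = 0.3322
−0.20·log₂(0.20) = 0.4644
Sum ≈ 1.5157 → 1.516 bits.

1.516 bits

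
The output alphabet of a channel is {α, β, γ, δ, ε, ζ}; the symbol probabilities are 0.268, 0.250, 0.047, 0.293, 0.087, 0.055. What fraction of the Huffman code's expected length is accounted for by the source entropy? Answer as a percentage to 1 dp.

99.2%

Entropy H = −Σ p log₂ p ≈ 2.2720 bits.
Huffman merges: 47/1000+11/200→51/500; 87/1000+51/500→189/1000; 189/1000+1/4→439/1000; 67/250+293/1000→561/1000; 439/1000+561/1000→1. L = 2291/1000 ≈ 2.2910.
Efficiency = H/L = 2.2720/2.2910 = 99.2%.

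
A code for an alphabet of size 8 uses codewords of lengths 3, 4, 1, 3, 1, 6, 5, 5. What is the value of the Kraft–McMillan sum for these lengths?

With common denominator 2^6 = 64: Σ 2^(−ℓᵢ) = 8/64 + 4/64 + 32/64 + 8/64 + 32/64 + 1/64 + 2/64 + 2/64 = 89/64 = 1.390625.

1.390625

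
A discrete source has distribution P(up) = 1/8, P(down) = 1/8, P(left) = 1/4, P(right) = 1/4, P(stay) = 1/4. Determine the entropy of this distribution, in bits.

Each probability is a power of 1/2, so log₂(1/p) is an integer.
H = Σ p·log₂(1/p) = 1/8·3 + 1/8·3 + 1/4·2 + 1/4·2 + 1/4·2 = 2.25 bits.

2.25 bits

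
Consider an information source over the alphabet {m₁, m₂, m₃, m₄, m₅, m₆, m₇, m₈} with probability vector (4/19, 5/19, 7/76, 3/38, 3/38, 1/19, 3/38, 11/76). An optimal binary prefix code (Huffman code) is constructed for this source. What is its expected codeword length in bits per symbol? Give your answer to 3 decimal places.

2.816 bits/symbol

Repeatedly combine the two least-probable nodes; the expected code length is the sum of the merged weights.
merge 1/19 + 3/38 → 5/38
merge 3/38 + 3/38 → 3/19
merge 7/76 + 5/38 → 17/76
merge 11/76 + 3/19 → 23/76
merge 4/19 + 17/76 → 33/76
merge 5/19 + 23/76 → 43/76
merge 33/76 + 43/76 → 1
L = 5/38 + 3/19 + 17/76 + 23/76 + 33/76 + 43/76 + 1 = 107/38 ≈ 2.816 bits/symbol.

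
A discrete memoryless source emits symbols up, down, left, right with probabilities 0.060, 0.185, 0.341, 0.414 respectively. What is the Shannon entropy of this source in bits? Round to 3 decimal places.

H = −Σ pᵢ log₂ pᵢ.
−0.060·log₂(0.060) = 0.2435
−0.185·log₂(0.185) = 0.4504
−0.341·log₂(0.341) = 0.5293
−0.414·log₂(0.414) = 0.5267
Sum ≈ 1.7499 → 1.750 bits.

1.750 bits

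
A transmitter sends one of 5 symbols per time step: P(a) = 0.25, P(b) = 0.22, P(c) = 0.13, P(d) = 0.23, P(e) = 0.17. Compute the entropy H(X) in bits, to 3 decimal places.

H = −Σ pᵢ log₂ pᵢ.
−0.25·log₂(0.25) = 0.5000
−0.22·log₂(0.22) = 0.4806
−0.13·log₂(0.13) = 0.3826
−0.23·log₂(0.23) = 0.4877
−0.17·log₂(0.17) = 0.4346
Sum ≈ 2.2855 → 2.285 bits.

2.285 bits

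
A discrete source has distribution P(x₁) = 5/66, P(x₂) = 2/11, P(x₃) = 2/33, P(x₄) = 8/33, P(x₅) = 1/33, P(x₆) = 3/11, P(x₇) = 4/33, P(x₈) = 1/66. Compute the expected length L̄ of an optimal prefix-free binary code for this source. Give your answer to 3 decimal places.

Repeatedly combine the two least-probable nodes; the expected code length is the sum of the merged weights.
merge 1/66 + 1/33 → 1/22
merge 1/22 + 2/33 → 7/66
merge 5/66 + 7/66 → 2/11
merge 4/33 + 2/11 → 10/33
merge 2/11 + 8/33 → 14/33
merge 3/11 + 10/33 → 19/33
merge 14/33 + 19/33 → 1
L = 1/22 + 7/66 + 2/11 + 10/33 + 14/33 + 19/33 + 1 = 29/11 ≈ 2.636 bits/symbol.

2.636 bits/symbol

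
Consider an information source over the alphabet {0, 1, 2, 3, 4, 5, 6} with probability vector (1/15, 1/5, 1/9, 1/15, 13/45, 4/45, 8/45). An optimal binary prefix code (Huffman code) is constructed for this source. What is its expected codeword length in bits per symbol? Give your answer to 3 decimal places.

2.644 bits/symbol

Repeatedly combine the two least-probable nodes; the expected code length is the sum of the merged weights.
merge 1/15 + 1/15 → 2/15
merge 4/45 + 1/9 → 1/5
merge 2/15 + 8/45 → 14/45
merge 1/5 + 1/5 → 2/5
merge 13/45 + 14/45 → 3/5
merge 2/5 + 3/5 → 1
L = 2/15 + 1/5 + 14/45 + 2/5 + 3/5 + 1 = 119/45 ≈ 2.644 bits/symbol.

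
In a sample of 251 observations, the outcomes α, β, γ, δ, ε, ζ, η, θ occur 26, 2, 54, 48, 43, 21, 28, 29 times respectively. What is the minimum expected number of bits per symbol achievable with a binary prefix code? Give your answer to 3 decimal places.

2.876 bits/symbol

Probabilities are the counts divided by 251.
Repeatedly combine the two least-probable nodes; the expected code length is the sum of the merged weights.
merge 2/251 + 21/251 → 23/251
merge 23/251 + 26/251 → 49/251
merge 28/251 + 29/251 → 57/251
merge 43/251 + 48/251 → 91/251
merge 49/251 + 54/251 → 103/251
merge 57/251 + 91/251 → 148/251
merge 103/251 + 148/251 → 1
L = 23/251 + 49/251 + 57/251 + 91/251 + 103/251 + 148/251 + 1 = 722/251 ≈ 2.876 bits/symbol.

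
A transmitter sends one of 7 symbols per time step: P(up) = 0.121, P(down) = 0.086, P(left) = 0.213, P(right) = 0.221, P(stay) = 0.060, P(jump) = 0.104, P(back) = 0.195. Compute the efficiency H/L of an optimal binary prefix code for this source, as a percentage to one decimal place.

Entropy H = −Σ p log₂ p ≈ 2.6726 bits.
Huffman merges: 3/50+43/500→73/500; 13/125+121/1000→9/40; 73/500+39/200→341/1000; 213/1000+221/1000→217/500; 9/40+341/1000→283/500; 217/500+283/500→1. L = 339/125 ≈ 2.7120.
Efficiency = H/L = 2.6726/2.7120 = 98.5%.

98.5%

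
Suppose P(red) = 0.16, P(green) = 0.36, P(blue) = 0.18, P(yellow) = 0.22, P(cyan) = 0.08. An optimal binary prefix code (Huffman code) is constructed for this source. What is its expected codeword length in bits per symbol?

Repeatedly combine the two least-probable nodes; the expected code length is the sum of the merged weights.
merge 2/25 + 4/25 → 6/25
merge 9/50 + 11/50 → 2/5
merge 6/25 + 9/25 → 3/5
merge 2/5 + 3/5 → 1
L = 6/25 + 2/5 + 3/5 + 1 = 56/25 = 2.24 bits/symbol.

2.24 bits/symbol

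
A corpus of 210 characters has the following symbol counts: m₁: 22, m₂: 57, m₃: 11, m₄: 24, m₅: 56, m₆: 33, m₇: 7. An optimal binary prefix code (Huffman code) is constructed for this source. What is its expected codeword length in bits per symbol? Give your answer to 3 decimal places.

Probabilities are the counts divided by 210.
Repeatedly combine the two least-probable nodes; the expected code length is the sum of the merged weights.
merge 1/30 + 11/210 → 3/35
merge 3/35 + 11/105 → 4/21
merge 4/35 + 11/70 → 19/70
merge 4/21 + 4/15 → 16/35
merge 19/70 + 19/70 → 19/35
merge 16/35 + 19/35 → 1
L = 3/35 + 4/21 + 19/70 + 16/35 + 19/35 + 1 = 107/42 ≈ 2.548 bits/symbol.

2.548 bits/symbol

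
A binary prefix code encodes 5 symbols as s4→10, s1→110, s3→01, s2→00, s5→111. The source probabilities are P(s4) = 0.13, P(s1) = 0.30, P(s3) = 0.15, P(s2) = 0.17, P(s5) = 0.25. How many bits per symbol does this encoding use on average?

2.55 bits/symbol

L̄ = Σ pᵢ·ℓᵢ = 0.13·2 + 0.30·3 + 0.15·2 + 0.17·2 + 0.25·3 = 2.55 bits/symbol.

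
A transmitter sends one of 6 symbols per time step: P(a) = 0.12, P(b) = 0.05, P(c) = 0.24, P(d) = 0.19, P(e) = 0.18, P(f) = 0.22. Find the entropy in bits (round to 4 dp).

H = −Σ pᵢ log₂ pᵢ.
−0.12·log₂(0.12) = 0.3671
−0.05·log₂(0.05) = 0.2161
−0.24·log₂(0.24) = 0.4941
−0.19·log₂(0.19) = 0.4552
−0.18·log₂(0.18) = 0.4453
−0.22·log₂(0.22) = 0.4806
Sum ≈ 2.4584 → 2.4584 bits.

2.4584 bits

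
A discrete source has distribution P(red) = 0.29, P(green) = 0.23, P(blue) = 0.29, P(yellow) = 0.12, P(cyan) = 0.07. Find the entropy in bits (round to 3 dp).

2.159 bits

H = −Σ pᵢ log₂ pᵢ.
−0.29·log₂(0.29) = 0.5179
−0.23·log₂(0.23) = 0.4877
−0.29·log₂(0.29) = 0.5179
−0.12·log₂(0.12) = 0.3671
−0.07·log₂(0.07) = 0.2686
Sum ≈ 2.1591 → 2.159 bits.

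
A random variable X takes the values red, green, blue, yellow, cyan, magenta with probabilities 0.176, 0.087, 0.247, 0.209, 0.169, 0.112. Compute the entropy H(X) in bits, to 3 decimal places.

2.505 bits

H = −Σ pᵢ log₂ pᵢ.
−0.176·log₂(0.176) = 0.4411
−0.087·log₂(0.087) = 0.3065
−0.247·log₂(0.247) = 0.4983
−0.209·log₂(0.209) = 0.4720
−0.169·log₂(0.169) = 0.4335
−0.112·log₂(0.112) = 0.3537
Sum ≈ 2.5051 → 2.505 bits.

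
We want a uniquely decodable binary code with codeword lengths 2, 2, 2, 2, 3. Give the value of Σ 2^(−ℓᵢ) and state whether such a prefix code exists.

1.125; no

With common denominator 2^3 = 8: Σ 2^(−ℓᵢ) = 2/8 + 2/8 + 2/8 + 2/8 + 1/8 = 9/8 = 1.125.
Kraft's inequality requires Σ ≤ 1; here Σ = 1.125 > 1, so no such prefix code exists.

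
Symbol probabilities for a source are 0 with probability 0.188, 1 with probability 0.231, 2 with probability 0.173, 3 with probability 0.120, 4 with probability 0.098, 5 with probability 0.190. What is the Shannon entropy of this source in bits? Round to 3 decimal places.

2.530 bits

H = −Σ pᵢ log₂ pᵢ.
−0.188·log₂(0.188) = 0.4533
−0.231·log₂(0.231) = 0.4883
−0.173·log₂(0.173) = 0.4379
−0.120·log₂(0.120) = 0.3671
−0.098·log₂(0.098) = 0.3284
−0.190·log₂(0.190) = 0.4552
Sum ≈ 2.5302 → 2.530 bits.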